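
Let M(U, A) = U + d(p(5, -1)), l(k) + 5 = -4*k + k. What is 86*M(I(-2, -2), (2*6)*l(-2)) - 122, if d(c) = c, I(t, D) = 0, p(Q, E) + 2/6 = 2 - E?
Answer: 322/3 ≈ 107.33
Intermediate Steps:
p(Q, E) = 5/3 - E (p(Q, E) = -1/3 + (2 - E) = 5/3 - E)
l(k) = -5 - 3*k (l(k) = -5 + (-4*k + k) = -5 - 3*k)
M(U, A) = 8/3 + U (M(U, A) = U + (5/3 - 1*(-1)) = U + (5/3 + 1) = U + 8/3 = 8/3 + U)
86*M(I(-2, -2), (2*6)*l(-2)) - 122 = 86*(8/3 + 0) - 122 = 86*(8/3) - 122 = 688/3 - 122 = 322/3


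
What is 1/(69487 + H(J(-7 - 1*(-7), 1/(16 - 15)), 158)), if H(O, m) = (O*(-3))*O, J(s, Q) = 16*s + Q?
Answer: 1/69484 ≈ 1.4392e-5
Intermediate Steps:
J(s, Q) = Q + 16*s
H(O, m) = -3*O**2 (H(O, m) = (-3*O)*O = -3*O**2)
1/(69487 + H(J(-7 - 1*(-7), 1/(16 - 15)), 158)) = 1/(69487 - 3*(1/(16 - 15) + 16*(-7 - 1*(-7)))**2) = 1/(69487 - 3*(1/1 + 16*(-7 + 7))**2) = 1/(69487 - 3*(1 + 16*0)**2) = 1/(69487 - 3*(1 + 0)**2) = 1/(69487 - 3*1**2) = 1/(69487 - 3*1) = 1/(69487 - 3) = 1/69484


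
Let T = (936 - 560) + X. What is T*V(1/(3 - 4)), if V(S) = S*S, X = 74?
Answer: 450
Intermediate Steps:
T = 450 (T = (936 - 560) + 74 = 376 + 74 = 450)
V(S) = S²
T*V(1/(3 - 4)) = 450*(1/(3 - 4))² = 450*(1/(-1))² = 450*(-1)² = 450*1 = 450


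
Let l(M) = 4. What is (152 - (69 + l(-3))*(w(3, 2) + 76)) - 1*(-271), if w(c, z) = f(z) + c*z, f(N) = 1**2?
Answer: -5636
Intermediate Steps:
f(N) = 1
w(c, z) = 1 + c*z
(152 - (69 + l(-3))*(w(3, 2) + 76)) - 1*(-271) = (152 - (69 + 4)*((1 + 3*2) + 76)) - 1*(-271) = (152 - 73*((1 + 6) + 76)) + 271 = (152 - 73*(7 + 76)) + 271 = (152 - 73*83) + 271 = (152 - 1*6059) + 271 = (152 - 6059) + 271 = -5907 + 271 = -5636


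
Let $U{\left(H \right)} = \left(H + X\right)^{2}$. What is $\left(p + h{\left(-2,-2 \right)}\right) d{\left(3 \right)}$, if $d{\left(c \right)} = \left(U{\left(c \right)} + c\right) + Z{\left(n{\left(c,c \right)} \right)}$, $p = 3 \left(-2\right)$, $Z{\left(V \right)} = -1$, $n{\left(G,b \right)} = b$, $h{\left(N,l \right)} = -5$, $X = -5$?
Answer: $-66$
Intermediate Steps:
$p = -6$
$U{\left(H \right)} = \left(-5 + H\right)^{2}$ ($U{\left(H \right)} = \left(H - 5\right)^{2} = \left(-5 + H\right)^{2}$)
$d{\left(c \right)} = -1 + c + \left(-5 + c\right)^{2}$ ($d{\left(c \right)} = \left(\left(-5 + c\right)^{2} + c\right) - 1 = \left(c + \left(-5 + c\right)^{2}\right) - 1 = -1 + c + \left(-5 + c\right)^{2}$)
$\left(p + h{\left(-2,-2 \right)}\right) d{\left(3 \right)} = \left(-6 - 5\right) \left(-1 + 3 + \left(-5 + 3\right)^{2}\right) = - 11 \left(-1 + 3 + \left(-2\right)^{2}\right) = - 11 \left(-1 + 3 + 4\right) = \left(-11\right) 6 = -66$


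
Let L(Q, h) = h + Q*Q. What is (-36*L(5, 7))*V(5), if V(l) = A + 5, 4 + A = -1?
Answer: 0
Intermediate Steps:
A = -5 (A = -4 - 1 = -5)
L(Q, h) = h + Q²
V(l) = 0 (V(l) = -5 + 5 = 0)
(-36*L(5, 7))*V(5) = -36*(7 + 5²)*0 = -36*(7 + 25)*0 = -36*32*0 = -1152*0 = 0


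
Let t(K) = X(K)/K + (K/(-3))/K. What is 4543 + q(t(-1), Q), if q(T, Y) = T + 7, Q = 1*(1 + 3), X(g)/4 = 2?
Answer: 13625/3 ≈ 4541.7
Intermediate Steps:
X(g) = 8 (X(g) = 4*2 = 8)
Q = 4 (Q = 1*4 = 4)
t(K) = -⅓ + 8/K (t(K) = 8/K + (K/(-3))/K = 8/K + (K*(-⅓))/K = 8/K + (-K/3)/K = 8/K - ⅓ = -⅓ + 8/K)
q(T, Y) = 7 + T
4543 + q(t(-1), Q) = 4543 + (7 + (⅓)*(24 - 1*(-1))/(-1)) = 4543 + (7 + (⅓)*(-1)*(24 + 1)) = 4543 + (7 + (⅓)*(-1)*25) = 4543 + (7 - 25/3) = 4543 - 4/3 = 13625/3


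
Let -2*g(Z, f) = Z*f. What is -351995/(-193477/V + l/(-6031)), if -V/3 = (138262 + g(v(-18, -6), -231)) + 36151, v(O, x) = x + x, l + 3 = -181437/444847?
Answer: -70028299685791057845/74265855863401 ≈ -9.4294e+5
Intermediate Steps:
l = -1515978/444847 (l = -3 - 181437/444847 = -1515978/444847 ≈ -3.4079)
v(O, x) = 2*x
g(Z, f) = -Z*f/2
V = -519081 (V = -3*((138262 - ½*2*(-6)*(-231)) + 36151) = -3*((138262 - ½*(-12)*(-231)) + 36151) = -3*((138262 - 1386) + 36151) = -3*(136876 + 36151) = -3*173027 = -519081)
-351995/(-193477/V + l/(-6031)) = -351995/(-193477/(-519081) - 1515978/444847/(-6031)) = -351995/(-193477*(-1/519081) - 1515978/444847*(-1/6031)) = -351995/(193477/519081 + 1515978/2682872257) = -351995/519860991043807/1392628014035817 = -351995*1392628014035817/519860991043807 = -70028299685791057845/74265855863401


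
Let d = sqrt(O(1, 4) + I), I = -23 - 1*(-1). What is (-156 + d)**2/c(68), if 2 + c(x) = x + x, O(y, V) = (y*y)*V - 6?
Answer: 12156/67 - 312*I*sqrt(6)/67 ≈ 181.43 - 11.407*I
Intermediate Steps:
O(y, V) = -6 + V*y**2 (O(y, V) = y**2*V - 6 = V*y**2 - 6 = -6 + V*y**2)
I = -22 (I = -23 + 1 = -22)
d = 2*I*sqrt(6) (d = sqrt((-6 + 4*1**2) - 22) = sqrt((-6 + 4*1) - 22) = sqrt((-6 + 4) - 22) = sqrt(-2 - 22) = sqrt(-24) = 2*I*sqrt(6) ≈ 4.899*I)
c(x) = -2 + 2*x (c(x) = -2 + (x + x) = -2 + 2*x)
(-156 + d)**2/c(68) = (-156 + 2*I*sqrt(6))**2/(-2 + 2*68) = (-156 + 2*I*sqrt(6))**2/(-2 + 136) = (-156 + 2*I*sqrt(6))**2/134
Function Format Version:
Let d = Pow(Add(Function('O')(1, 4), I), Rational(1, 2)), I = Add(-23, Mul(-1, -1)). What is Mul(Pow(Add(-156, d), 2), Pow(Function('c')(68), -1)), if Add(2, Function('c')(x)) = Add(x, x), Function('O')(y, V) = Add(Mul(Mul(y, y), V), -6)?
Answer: Add(Rational(12156, 67), Mul(Rational(-312, 67), I, Pow(6, Rational(1, 2)))) ≈ Add(181.43, Mul(-11.407, I))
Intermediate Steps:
Function('O')(y, V) = Add(-6, Mul(V, Pow(y, 2))) (Function('O')(y, V) = Add(Mul(Pow(y, 2), V), -6) = Add(Mul(V, Pow(y, 2)), -6) = Add(-6, Mul(V, Pow(y, 2))))
I = -22 (I = Add(-23, 1) = -22)
d = Mul(2, I, Pow(6, Rational(1, 2))) (d = Pow(Add(Add(-6, Mul(4, Pow(1, 2))), -22), Rational(1, 2)) = Pow(Add(Add(-6, Mul(4, 1)), -22), Rational(1, 2)) = Pow(Add(Add(-6, 4), -22), Rational(1, 2)) = Pow(Add(-2, -22), Rational(1, 2)) = Pow(-24, Rational(1, 2)) = Mul(2, I, Pow(6, Rational(1, 2))) ≈ Mul(4.8990, I))
Function('c')(x) = Add(-2, Mul(2, x)) (Function('c')(x) = Add(-2, Add(x, x)) = Add(-2, Mul(2, x)))
Mul(Pow(Add(-156, d), 2), Pow(Function('c')(68), -1)) = Mul(Pow(Add(-156, Mul(2, I, Pow(6, Rational(1, 2)))), 2), Pow(Add(-2, Mul(2, 68)), -1)) = Mul(Pow(Add(-156, Mul(2, I, Pow(6, Rational(1, 2)))), 2), Pow(Add(-2, 136), -1)) = Mul(Pow(Add(-156, Mul(2, I, Pow(6, Rational(1, 2)))), 2), Pow(134, -1)) = Mul(Pow(Add(-156, Mul(2, I, Pow(6, Rational(1, 2)))), 2), Rational(1, 134)) = Mul(Rational(1, 134), Pow(Add(-156, Mul(2, I, Pow(6, Rational(1, 2)))), 2))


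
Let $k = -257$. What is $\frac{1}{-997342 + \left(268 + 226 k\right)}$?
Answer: $- \frac{1}{1055156} \approx -9.4773 \cdot 10^{-7}$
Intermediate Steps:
$\frac{1}{-997342 + \left(268 + 226 k\right)} = \frac{1}{-997342 + \left(268 + 226 \left(-257\right)\right)} = \frac{1}{-997342 + \left(268 - 58082\right)} = \frac{1}{-997342 - 57814} = \frac{1}{-1055156} = - \frac{1}{1055156}$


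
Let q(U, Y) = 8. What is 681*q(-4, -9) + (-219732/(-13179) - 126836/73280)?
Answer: 439656264923/80479760 ≈ 5462.9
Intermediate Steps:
681*q(-4, -9) + (-219732/(-13179) - 126836/73280) = 681*8 + (-219732/(-13179) - 126836/73280) = 5448 + (-219732*(-1/13179) - 126836*1/73280) = 5448 + (73244/4393 - 31709/18320) = 5448 + 1202532443/80479760 = 439656264923/80479760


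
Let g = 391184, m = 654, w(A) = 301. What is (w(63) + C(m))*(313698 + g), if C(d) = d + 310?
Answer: 891675730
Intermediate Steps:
C(d) = 310 + d
(w(63) + C(m))*(313698 + g) = (301 + (310 + 654))*(313698 + 391184) = (301 + 964)*704882 = 1265*704882 = 891675730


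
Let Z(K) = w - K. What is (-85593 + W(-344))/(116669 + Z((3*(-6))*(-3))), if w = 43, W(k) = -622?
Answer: -86215/116658 ≈ -0.73904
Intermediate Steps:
Z(K) = 43 - K
(-85593 + W(-344))/(116669 + Z((3*(-6))*(-3))) = (-85593 - 622)/(116669 + (43 - 3*(-6)*(-3))) = -86215/(116669 + (43 - (-18)*(-3))) = -86215/(116669 + (43 - 1*54)) = -86215/(116669 + (43 - 54)) = -86215/(116669 - 11) = -86215/116658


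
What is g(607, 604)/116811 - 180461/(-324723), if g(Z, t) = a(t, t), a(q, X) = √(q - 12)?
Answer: 180461/324723 + 4*√37/116811 ≈ 0.55595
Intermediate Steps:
a(q, X) = √(-12 + q)
g(Z, t) = √(-12 + t)
g(607, 604)/116811 - 180461/(-324723) = √(-12 + 604)/116811 - 180461/(-324723) = √592*(1/116811) - 180461*(-1/324723) = (4*√37)*(1/116811) + 180461/324723 = 4*√37/116811 + 180461/324723 = 180461/324723 + 4*√37/116811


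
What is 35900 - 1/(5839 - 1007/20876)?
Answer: 4375993035424/121893957 ≈ 35900.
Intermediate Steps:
35900 - 1/(5839 - 1007/20876) = 35900 - 1/121893957/20876 = 35900 - 1*20876/121893957 = 35900 - 20876/121893957 = 4375993035424/121893957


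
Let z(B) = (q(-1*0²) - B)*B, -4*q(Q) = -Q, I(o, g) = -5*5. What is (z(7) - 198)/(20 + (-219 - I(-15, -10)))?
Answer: 247/174 ≈ 1.4195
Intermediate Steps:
I(o, g) = -25
q(Q) = Q/4 (q(Q) = -(-1)*Q/4 = Q/4)
z(B) = -B² (z(B) = ((-1*0²)/4 - B)*B = ((-1*0)/4 - B)*B = ((¼)*0 - B)*B = (0 - B)*B = (-B)*B = -B²)
(z(7) - 198)/(20 + (-219 - I(-15, -10))) = (-1*7² - 198)/(20 + (-219 - 1*(-25))) = (-1*49 - 198)/(20 + (-219 + 25)) = (-49 - 198)/(20 - 194) = -247/(-174) = -247*(-1/174) = 247/174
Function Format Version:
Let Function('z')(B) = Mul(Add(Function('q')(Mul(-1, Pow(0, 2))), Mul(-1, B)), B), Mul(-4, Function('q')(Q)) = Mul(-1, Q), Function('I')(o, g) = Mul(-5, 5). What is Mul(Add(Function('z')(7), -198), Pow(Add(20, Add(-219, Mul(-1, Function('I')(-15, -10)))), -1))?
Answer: Rational(247, 174) ≈ 1.4195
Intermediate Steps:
Function('I')(o, g) = -25
Function('q')(Q) = Mul(Rational(1, 4), Q) (Function('q')(Q) = Mul(Rational(-1, 4), Mul(-1, Q)) = Mul(Rational(1, 4), Q))
Function('z')(B) = Mul(-1, Pow(B, 2)) (Function('z')(B) = Mul(Add(Mul(Rational(1, 4), Mul(-1, Pow(0, 2))), Mul(-1, B)), B) = Mul(Add(Mul(Rational(1, 4), Mul(-1, 0)), Mul(-1, B)), B) = Mul(Add(Mul(Rational(1, 4), 0), Mul(-1, B)), B) = Mul(Add(0, Mul(-1, B)), B) = Mul(Mul(-1, B), B) = Mul(-1, Pow(B, 2)))
Mul(Add(Function('z')(7), -198), Pow(Add(20, Add(-219, Mul(-1, Function('I')(-15, -10)))), -1)) = Mul(Add(Mul(-1, Pow(7, 2)), -198), Pow(Add(20, Add(-219, Mul(-1, -25))), -1)) = Mul(Add(Mul(-1, 49), -198), Pow(Add(20, Add(-219, 25)), -1)) = Mul(Add(-49, -198), Pow(Add(20, -194), -1)) = Mul(-247, Pow(-174, -1)) = Mul(-247, Rational(-1, 174)) = Rational(247, 174)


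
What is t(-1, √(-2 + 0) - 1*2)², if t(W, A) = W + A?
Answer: (3 - I*√2)² ≈ 7.0 - 8.4853*I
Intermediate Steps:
t(W, A) = A + W
t(-1, √(-2 + 0) - 1*2)² = ((√(-2 + 0) - 1*2) - 1)² = ((√(-2) - 2) - 1)² = ((I*√2 - 2) - 1)² = ((-2 + I*√2) - 1)² = (-3 + I*√2)²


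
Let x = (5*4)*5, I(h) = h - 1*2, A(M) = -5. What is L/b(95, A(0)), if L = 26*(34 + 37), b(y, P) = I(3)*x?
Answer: 923/50 ≈ 18.460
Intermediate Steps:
I(h) = -2 + h (I(h) = h - 2 = -2 + h)
x = 100 (x = 20*5 = 100)
b(y, P) = 100 (b(y, P) = (-2 + 3)*100 = 1*100 = 100)
L = 1846 (L = 26*71 = 1846)
L/b(95, A(0)) = 1846/100 = 1846*(1/100) = 923/50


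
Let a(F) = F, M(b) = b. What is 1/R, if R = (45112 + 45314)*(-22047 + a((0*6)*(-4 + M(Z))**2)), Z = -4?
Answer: -1/1993622022 ≈ -5.0160e-10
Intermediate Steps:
R = -1993622022 (R = (45112 + 45314)*(-22047 + (0*6)*(-4 - 4)**2) = 90426*(-22047 + 0*(-8)**2) = 90426*(-22047 + 0*64) = 90426*(-22047 + 0) = 90426*(-22047) = -1993622022)
1/R = 1/(-1993622022) = -1/1993622022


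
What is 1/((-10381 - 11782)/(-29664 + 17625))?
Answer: 12039/22163 ≈ 0.54320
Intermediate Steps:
1/((-10381 - 11782)/(-29664 + 17625)) = 1/(-22163/(-12039)) = 1/(-22163*(-1/12039)) = 1/(22163/12039) = 12039/22163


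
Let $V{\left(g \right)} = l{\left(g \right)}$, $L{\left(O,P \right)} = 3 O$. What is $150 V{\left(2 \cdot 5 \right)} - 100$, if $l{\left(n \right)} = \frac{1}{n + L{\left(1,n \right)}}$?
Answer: $- \frac{1150}{13} \approx -88.462$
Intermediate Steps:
$l{\left(n \right)} = \frac{1}{3 + n}$ ($l{\left(n \right)} = \frac{1}{n + 3 \cdot 1} = \frac{1}{n + 3} = \frac{1}{3 + n}$)
$V{\left(g \right)} = \frac{1}{3 + g}$
$150 V{\left(2 \cdot 5 \right)} - 100 = \frac{150}{3 + 2 \cdot 5} - 100 = \frac{150}{3 + 10} - 100 = \frac{150}{13} - 100 = - \frac{1150}{13}$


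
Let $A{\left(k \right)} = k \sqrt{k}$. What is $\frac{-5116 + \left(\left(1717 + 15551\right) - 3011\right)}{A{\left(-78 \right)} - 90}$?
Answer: $- \frac{15235}{8938} + \frac{39611 i \sqrt{78}}{26814} \approx -1.7045 + 13.047 i$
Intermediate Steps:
$A{\left(k \right)} = k^{\frac{3}{2}}$
$\frac{-5116 + \left(\left(1717 + 15551\right) - 3011\right)}{A{\left(-78 \right)} - 90} = \frac{-5116 + \left(\left(1717 + 15551\right) - 3011\right)}{\left(-78\right)^{\frac{3}{2}} - 90} = \frac{-5116 + \left(17268 - 3011\right)}{- 78 i \sqrt{78} - 90} = \frac{-5116 + 14257}{-90 - 78 i \sqrt{78}} = \frac{9141}{-90 - 78 i \sqrt{78}}$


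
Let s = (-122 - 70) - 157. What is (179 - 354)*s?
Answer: 61075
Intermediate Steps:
s = -349 (s = -192 - 157 = -349)
(179 - 354)*s = (179 - 354)*(-349) = -175*(-349) = 61075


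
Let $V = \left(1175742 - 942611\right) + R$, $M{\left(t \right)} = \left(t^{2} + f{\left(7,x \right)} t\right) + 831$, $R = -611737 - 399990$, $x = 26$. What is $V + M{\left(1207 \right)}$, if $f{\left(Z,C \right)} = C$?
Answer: $710466$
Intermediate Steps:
$R = -1011727$
$M{\left(t \right)} = 831 + t^{2} + 26 t$ ($M{\left(t \right)} = \left(t^{2} + 26 t\right) + 831 = 831 + t^{2} + 26 t$)
$V = -778596$ ($V = \left(1175742 - 942611\right) - 1011727 = 233131 - 1011727 = -778596$)
$V + M{\left(1207 \right)} = -778596 + \left(831 + 1207^{2} + 26 \cdot 1207\right) = -778596 + \left(831 + 1456849 + 31382\right) = -778596 + 1489062 = 710466$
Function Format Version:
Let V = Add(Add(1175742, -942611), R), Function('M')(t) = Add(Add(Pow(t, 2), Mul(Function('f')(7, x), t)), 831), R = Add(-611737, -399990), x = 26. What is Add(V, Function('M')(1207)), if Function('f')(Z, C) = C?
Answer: 710466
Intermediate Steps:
R = -1011727
Function('M')(t) = Add(831, Pow(t, 2), Mul(26, t)) (Function('M')(t) = Add(Add(Pow(t, 2), Mul(26, t)), 831) = Add(831, Pow(t, 2), Mul(26, t)))
V = -778596 (V = Add(Add(1175742, -942611), -1011727) = Add(233131, -1011727) = -778596)
Add(V, Function('M')(1207)) = Add(-778596, Add(831, Pow(1207, 2), Mul(26, 1207))) = Add(-778596, Add(831, 1456849, 31382)) = Add(-778596, 1489062) = 710466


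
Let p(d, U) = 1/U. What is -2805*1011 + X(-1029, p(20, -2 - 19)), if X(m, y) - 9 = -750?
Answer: -2836596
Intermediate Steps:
X(m, y) = -741 (X(m, y) = 9 - 750 = -741)
-2805*1011 + X(-1029, p(20, -2 - 19)) = -2805*1011 - 741 = -2835855 - 741 = -2836596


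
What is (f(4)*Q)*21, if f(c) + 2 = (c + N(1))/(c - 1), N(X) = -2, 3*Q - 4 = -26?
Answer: 616/3 ≈ 205.33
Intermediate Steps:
Q = -22/3 (Q = 4/3 + (⅓)*(-26) = 4/3 - 26/3 = -22/3 ≈ -7.3333)
f(c) = -2 + (-2 + c)/(-1 + c) (f(c) = -2 + (c - 2)/(c - 1) = -2 + (-2 + c)/(-1 + c))
(f(4)*Q)*21 = (-1*4/(-1 + 4)*(-22/3))*21 = (-1*4/3*(-22/3))*21 = (-1*4*⅓*(-22/3))*21 = -4/3*(-22/3)*21 = (88/9)*21 = 616/3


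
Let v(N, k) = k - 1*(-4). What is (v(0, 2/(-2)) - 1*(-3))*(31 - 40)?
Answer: -54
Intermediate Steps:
v(N, k) = 4 + k (v(N, k) = k + 4 = 4 + k)
(v(0, 2/(-2)) - 1*(-3))*(31 - 40) = ((4 + 2/(-2)) - 1*(-3))*(31 - 40) = ((4 + 2*(-1/2)) + 3)*(-9) = ((4 - 1) + 3)*(-9) = (3 + 3)*(-9) = 6*(-9) = -54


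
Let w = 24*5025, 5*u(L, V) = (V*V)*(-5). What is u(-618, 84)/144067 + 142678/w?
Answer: 1407445559/1241034300 ≈ 1.1341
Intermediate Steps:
u(L, V) = -V**2 (u(L, V) = ((V*V)*(-5))/5 = (V**2*(-5))/5 = (-5*V**2)/5 = -V**2)
w = 120600
u(-618, 84)/144067 + 142678/w = -1*84**2/144067 + 142678/120600 = -1*7056*(1/144067) + 142678*(1/120600) = -7056*1/144067 + 71339/60300 = -1008/20581 + 71339/60300 = 1407445559/1241034300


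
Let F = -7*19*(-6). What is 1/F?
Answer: 1/798 ≈ 0.0012531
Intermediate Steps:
F = 798 (F = -133*(-6) = 798)
1/F = 1/798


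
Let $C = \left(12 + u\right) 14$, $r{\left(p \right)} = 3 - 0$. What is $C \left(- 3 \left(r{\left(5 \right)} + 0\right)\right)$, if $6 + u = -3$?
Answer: $-378$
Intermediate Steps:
$u = -9$ ($u = -6 - 3 = -9$)
$r{\left(p \right)} = 3$ ($r{\left(p \right)} = 3 + 0 = 3$)
$C = 42$ ($C = \left(12 - 9\right) 14 = 3 \cdot 14 = 42$)
$C \left(- 3 \left(r{\left(5 \right)} + 0\right)\right) = 42 \left(- 3 \left(3 + 0\right)\right) = 42 \left(\left(-3\right) 3\right) = 42 \left(-9\right) = -378$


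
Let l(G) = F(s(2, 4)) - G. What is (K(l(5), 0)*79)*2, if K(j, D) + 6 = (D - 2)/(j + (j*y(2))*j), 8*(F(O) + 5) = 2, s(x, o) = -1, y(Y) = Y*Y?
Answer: -703100/741 ≈ -948.85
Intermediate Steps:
y(Y) = Y²
F(O) = -19/4 (F(O) = -5 + (⅛)*2 = -5 + ¼ = -19/4)
l(G) = -19/4 - G
K(j, D) = -6 + (-2 + D)/(j + 4*j²) (K(j, D) = -6 + (D - 2)/(j + (j*2²)*j) = -6 + (-2 + D)/(j + (j*4)*j) = -6 + (-2 + D)/(j + (4*j)*j) = -6 + (-2 + D)/(j + 4*j²))
(K(l(5), 0)*79)*2 = (((-2 + 0 - 24*(-19/4 - 1*5)² - 6*(-19/4 - 1*5))/((-19/4 - 1*5)*(1 + 4*(-19/4 - 1*5))))*79)*2 = (((-2 + 0 - 24*(-19/4 - 5)² - 6*(-19/4 - 5))/((-19/4 - 5)*(1 + 4*(-19/4 - 5))))*79)*2 = (((-2 + 0 - 24*(-39/4)² - 6*(-39/4))/((-39/4)*(1 + 4*(-39/4))))*79)*2 = (-4*(-2 + 0 - 24*1521/16 + 117/2)/(39*(1 - 39))*79)*2 = (-4/39*(-2 + 0 - 4563/2 + 117/2)/(-38)*79)*2 = (-4/39*(-1/38)*(-2225)*79)*2 = -4450/741*79*2 = -351550/741*2 = -703100/741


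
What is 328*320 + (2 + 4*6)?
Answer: 104986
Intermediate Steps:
328*320 + (2 + 4*6) = 104960 + (2 + 24) = 104960 + 26 = 104986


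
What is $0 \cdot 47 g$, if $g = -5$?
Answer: $0$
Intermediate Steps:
$0 \cdot 47 g = 0 \cdot 47 \left(-5\right) = 0 \left(-5\right) = 0$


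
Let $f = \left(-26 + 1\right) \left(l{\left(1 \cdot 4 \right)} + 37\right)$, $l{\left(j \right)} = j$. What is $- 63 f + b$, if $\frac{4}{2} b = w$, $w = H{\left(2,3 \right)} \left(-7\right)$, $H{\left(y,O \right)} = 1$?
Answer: $\frac{129143}{2} \approx 64572.0$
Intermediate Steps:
$w = -7$ ($w = 1 \left(-7\right) = -7$)
$b = - \frac{7}{2}$ ($b = \frac{1}{2} \left(-7\right) = - \frac{7}{2} \approx -3.5$)
$f = -1025$ ($f = \left(-26 + 1\right) \left(1 \cdot 4 + 37\right) = - 25 \left(4 + 37\right) = \left(-25\right) 41 = -1025$)
$- 63 f + b = \left(-63\right) \left(-1025\right) - \frac{7}{2} = 64575 - \frac{7}{2} = \frac{129143}{2}$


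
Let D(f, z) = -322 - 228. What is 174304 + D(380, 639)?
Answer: 173754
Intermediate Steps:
D(f, z) = -550
174304 + D(380, 639) = 174304 - 550 = 173754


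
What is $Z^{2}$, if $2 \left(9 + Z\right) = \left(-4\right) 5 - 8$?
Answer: $529$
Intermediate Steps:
$Z = -23$ ($Z = -9 + \frac{\left(-4\right) 5 - 8}{2} = -9 + \frac{-20 - 8}{2} = -9 + \frac{1}{2} \left(-28\right) = -9 - 14 = -23$)
$Z^{2} = \left(-23\right)^{2} = 529$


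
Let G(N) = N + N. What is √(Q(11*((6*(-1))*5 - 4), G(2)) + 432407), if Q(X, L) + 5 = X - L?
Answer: 2*√108006 ≈ 657.29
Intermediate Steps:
G(N) = 2*N
Q(X, L) = -5 + X - L (Q(X, L) = -5 + (X - L) = -5 + X - L)
√(Q(11*((6*(-1))*5 - 4), G(2)) + 432407) = √((-5 + 11*((6*(-1))*5 - 4) - 2*2) + 432407) = √((-5 + 11*(-6*5 - 4) - 1*4) + 432407) = √((-5 + 11*(-30 - 4) - 4) + 432407) = √((-5 + 11*(-34) - 4) + 432407) = √((-5 - 374 - 4) + 432407) = √(-383 + 432407) = √432024 = 2*√108006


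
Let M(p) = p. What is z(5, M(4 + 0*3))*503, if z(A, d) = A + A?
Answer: 5030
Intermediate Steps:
z(A, d) = 2*A
z(5, M(4 + 0*3))*503 = (2*5)*503 = 10*503 = 5030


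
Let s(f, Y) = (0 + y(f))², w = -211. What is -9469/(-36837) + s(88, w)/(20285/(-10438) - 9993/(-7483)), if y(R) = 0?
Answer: 9469/36837 ≈ 0.25705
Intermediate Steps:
s(f, Y) = 0 (s(f, Y) = (0 + 0)² = 0² = 0)
-9469/(-36837) + s(88, w)/(20285/(-10438) - 9993/(-7483)) = -9469/(-36837) + 0/(20285/(-10438) - 9993/(-7483)) = -9469*(-1/36837) + 0/(20285*(-1/10438) - 9993*(-1/7483)) = 9469/36837 + 0/(-20285/10438 + 9993/7483) = 9469/36837 + 0/(-47485721/78107554) = 9469/36837 + 0*(-78107554/47485721) = 9469/36837 + 0 = 9469/36837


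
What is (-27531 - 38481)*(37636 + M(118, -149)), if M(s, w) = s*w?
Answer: -1323804648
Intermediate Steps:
(-27531 - 38481)*(37636 + M(118, -149)) = (-27531 - 38481)*(37636 + 118*(-149)) = -66012*(37636 - 17582) = -66012*20054 = -1323804648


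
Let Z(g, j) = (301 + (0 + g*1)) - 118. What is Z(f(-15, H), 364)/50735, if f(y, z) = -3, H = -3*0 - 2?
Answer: 36/10147 ≈ 0.0035478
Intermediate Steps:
H = -2 (H = 0 - 2 = -2)
Z(g, j) = 183 + g (Z(g, j) = (301 + (0 + g)) - 118 = (301 + g) - 118 = 183 + g)
Z(f(-15, H), 364)/50735 = (183 - 3)/50735 = 180*(1/50735) = 36/10147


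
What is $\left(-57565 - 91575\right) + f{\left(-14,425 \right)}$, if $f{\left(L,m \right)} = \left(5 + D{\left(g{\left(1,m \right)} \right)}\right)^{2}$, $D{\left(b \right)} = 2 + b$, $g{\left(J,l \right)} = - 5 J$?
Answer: $-149136$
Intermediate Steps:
$f{\left(L,m \right)} = 4$ ($f{\left(L,m \right)} = \left(5 + \left(2 - 5\right)\right)^{2} = \left(5 - 3\right)^{2} = 2^{2} = 4$)
$\left(-57565 - 91575\right) + f{\left(-14,425 \right)} = \left(-57565 - 91575\right) + 4 = -149140 + 4 = -149136$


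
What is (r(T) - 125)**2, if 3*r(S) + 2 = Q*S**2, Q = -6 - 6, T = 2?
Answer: 180625/9 ≈ 20069.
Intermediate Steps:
Q = -12
r(S) = -2/3 - 4*S**2 (r(S) = -2/3 + (-12*S**2)/3 = -2/3 - 4*S**2)
(r(T) - 125)**2 = ((-2/3 - 4*2**2) - 125)**2 = ((-2/3 - 4*4) - 125)**2 = ((-2/3 - 16) - 125)**2 = (-50/3 - 125)**2 = (-425/3)**2 = 180625/9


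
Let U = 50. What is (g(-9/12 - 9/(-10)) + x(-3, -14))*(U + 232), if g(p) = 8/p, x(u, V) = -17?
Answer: 10246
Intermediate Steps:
(g(-9/12 - 9/(-10)) + x(-3, -14))*(U + 232) = (8/(-9/12 - 9/(-10)) - 17)*(50 + 232) = (8/(-9*1/12 - 9*(-1/10)) - 17)*282 = (8/(-3/4 + 9/10) - 17)*282 = (8/(3/20) - 17)*282 = (8*(20/3) - 17)*282 = (160/3 - 17)*282 = (109/3)*282 = 10246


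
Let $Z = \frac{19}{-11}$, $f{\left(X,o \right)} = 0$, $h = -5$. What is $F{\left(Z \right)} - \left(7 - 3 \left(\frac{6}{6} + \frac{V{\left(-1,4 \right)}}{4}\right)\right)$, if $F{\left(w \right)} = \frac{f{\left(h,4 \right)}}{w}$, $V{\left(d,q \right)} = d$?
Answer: $- \frac{19}{4} \approx -4.75$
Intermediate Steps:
$Z = - \frac{19}{11}$ ($Z = 19 \left(- \frac{1}{11}\right) = - \frac{19}{11} \approx -1.7273$)
$F{\left(w \right)} = 0$ ($F{\left(w \right)} = \frac{0}{w} = 0$)
$F{\left(Z \right)} - \left(7 - 3 \left(\frac{6}{6} + \frac{V{\left(-1,4 \right)}}{4}\right)\right) = 0 - \left(7 - 3 \left(\frac{6}{6} - \frac{1}{4}\right)\right) = 0 - \left(7 - 3 \left(6 \cdot \frac{1}{6} - \frac{1}{4}\right)\right) = 0 - \left(7 - 3 \left(1 - \frac{1}{4}\right)\right) = 0 - \left(7 - \frac{9}{4}\right) = 0 - \frac{19}{4} = - \frac{19}{4}$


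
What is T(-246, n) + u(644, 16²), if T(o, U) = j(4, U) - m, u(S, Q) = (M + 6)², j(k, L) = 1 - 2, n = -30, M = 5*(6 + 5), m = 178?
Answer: 3542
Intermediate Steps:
M = 55 (M = 5*11 = 55)
j(k, L) = -1
u(S, Q) = 3721 (u(S, Q) = (55 + 6)² = 61² = 3721)
T(o, U) = -179 (T(o, U) = -1 - 1*178 = -1 - 178 = -179)
T(-246, n) + u(644, 16²) = -179 + 3721 = 3542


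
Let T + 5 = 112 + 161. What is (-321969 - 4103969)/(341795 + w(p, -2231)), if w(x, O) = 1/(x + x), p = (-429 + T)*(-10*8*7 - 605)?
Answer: -1660302121940/128217558351 ≈ -12.949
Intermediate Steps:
T = 268 (T = -5 + (112 + 161) = -5 + 273 = 268)
p = 187565 (p = (-429 + 268)*(-10*8*7 - 605) = -161*(-80*7 - 605) = -161*(-560 - 605) = -161*(-1165) = 187565)
w(x, O) = 1/(2*x)
(-321969 - 4103969)/(341795 + w(p, -2231)) = (-321969 - 4103969)/(341795 + (½)/187565) = -4425938/(341795 + (½)*(1/187565)) = -4425938/(341795 + 1/375130) = -4425938/128217558351/375130 = -4425938*375130/128217558351 = -1660302121940/128217558351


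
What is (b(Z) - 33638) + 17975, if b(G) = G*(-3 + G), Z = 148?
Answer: 5797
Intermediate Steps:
(b(Z) - 33638) + 17975 = (148*(-3 + 148) - 33638) + 17975 = (148*145 - 33638) + 17975 = (21460 - 33638) + 17975 = -12178 + 17975 = 5797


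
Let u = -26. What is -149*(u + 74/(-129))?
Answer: 510772/129 ≈ 3959.5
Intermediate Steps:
-149*(u + 74/(-129)) = -149*(-26 + 74/(-129)) = -149*(-26 + 74*(-1/129)) = -149*(-26 - 74/129) = -149*(-3428/129) = 510772/129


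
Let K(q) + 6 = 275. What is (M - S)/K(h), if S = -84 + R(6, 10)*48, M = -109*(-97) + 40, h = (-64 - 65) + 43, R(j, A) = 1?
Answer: 10649/269 ≈ 39.587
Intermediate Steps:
h = -86 (h = -129 + 43 = -86)
K(q) = 269 (K(q) = -6 + 275 = 269)
M = 10613 (M = 10573 + 40 = 10613)
S = -36 (S = -84 + 1*48 = -84 + 48 = -36)
(M - S)/K(h) = (10613 - 1*(-36))/269 = (10613 + 36)*(1/269) = 10649*(1/269) = 10649/269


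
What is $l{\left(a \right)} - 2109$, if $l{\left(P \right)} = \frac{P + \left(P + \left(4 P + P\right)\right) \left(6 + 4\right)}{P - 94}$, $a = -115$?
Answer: $- \frac{433766}{209} \approx -2075.4$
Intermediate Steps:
$l{\left(P \right)} = \frac{61 P}{-94 + P}$ ($l{\left(P \right)} = \frac{P + \left(P + 5 P\right) 10}{-94 + P} = \frac{P + 6 P 10}{-94 + P} = \frac{P + 60 P}{-94 + P} = \frac{61 P}{-94 + P}$)
$l{\left(a \right)} - 2109 = 61 \left(-115\right) \frac{1}{-94 - 115} - 2109 = 61 \left(-115\right) \frac{1}{-209} - 2109 = 61 \left(-115\right) \left(- \frac{1}{209}\right) - 2109 = \frac{7015}{209} - 2109 = - \frac{433766}{209}$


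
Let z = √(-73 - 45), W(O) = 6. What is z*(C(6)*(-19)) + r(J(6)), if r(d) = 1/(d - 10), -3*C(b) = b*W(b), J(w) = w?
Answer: -¼ + 228*I*√118 ≈ -0.25 + 2476.7*I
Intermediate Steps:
C(b) = -2*b (C(b) = -b*6/3 = -2*b)
r(d) = 1/(-10 + d)
z = I*√118 (z = √(-118) = I*√118 ≈ 10.863*I)
z*(C(6)*(-19)) + r(J(6)) = (I*√118)*(-2*6*(-19)) + 1/(-10 + 6) = (I*√118)*(-12*(-19)) + 1/(-4) = (I*√118)*228 - ¼ = 228*I*√118 - ¼ = -¼ + 228*I*√118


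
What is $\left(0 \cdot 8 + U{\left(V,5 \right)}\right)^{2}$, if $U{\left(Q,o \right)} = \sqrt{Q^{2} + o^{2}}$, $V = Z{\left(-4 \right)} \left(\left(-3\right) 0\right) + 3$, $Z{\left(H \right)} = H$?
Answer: $34$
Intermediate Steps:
$V = 3$ ($V = - 4 \left(\left(-3\right) 0\right) + 3 = \left(-4\right) 0 + 3 = 0 + 3 = 3$)
$\left(0 \cdot 8 + U{\left(V,5 \right)}\right)^{2} = \left(0 \cdot 8 + \sqrt{3^{2} + 5^{2}}\right)^{2} = \left(0 + \sqrt{9 + 25}\right)^{2} = \left(0 + \sqrt{34}\right)^{2} = \left(\sqrt{34}\right)^{2} = 34$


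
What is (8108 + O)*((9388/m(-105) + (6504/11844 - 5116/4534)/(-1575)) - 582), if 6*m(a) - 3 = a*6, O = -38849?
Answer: 5070562506177819214/245512869525 ≈ 2.0653e+7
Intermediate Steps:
m(a) = ½ + a (m(a) = ½ + (a*6)/6 = ½ + (6*a)/6 = ½ + a)
(8108 + O)*((9388/m(-105) + (6504/11844 - 5116/4534)/(-1575)) - 582) = (8108 - 38849)*((9388/(½ - 105) + (6504/11844 - 5116/4534)/(-1575)) - 582) = -30741*((9388/(-209/2) + (6504*(1/11844) - 5116*1/4534)*(-1/1575)) - 582) = -30741*((9388*(-2/209) + (542/987 - 2558/2267)*(-1/1575)) - 582) = -30741*((-18776/209 - 1296032/2237529*(-1/1575)) - 582) = -30741*((-18776/209 + 1296032/3524108175) - 582) = -30741*(-66168384223112/736538608575 - 582) = -30741*(-494833854413762/736538608575) = 5070562506177819214/245512869525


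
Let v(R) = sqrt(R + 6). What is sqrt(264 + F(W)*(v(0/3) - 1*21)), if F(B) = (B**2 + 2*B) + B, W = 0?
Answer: 2*sqrt(66) ≈ 16.248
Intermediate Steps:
v(R) = sqrt(6 + R)
F(B) = B**2 + 3*B
sqrt(264 + F(W)*(v(0/3) - 1*21)) = sqrt(264 + (0*(3 + 0))*(sqrt(6 + 0/3) - 1*21)) = sqrt(264 + (0*3)*(sqrt(6 + 0*(1/3)) - 21)) = sqrt(264 + 0*(sqrt(6 + 0) - 21)) = sqrt(264 + 0*(sqrt(6) - 21)) = sqrt(264 + 0*(-21 + sqrt(6))) = sqrt(264 + 0) = sqrt(264) = 2*sqrt(66)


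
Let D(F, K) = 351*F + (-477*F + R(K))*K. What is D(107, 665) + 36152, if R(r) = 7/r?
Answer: -33867219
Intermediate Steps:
D(F, K) = 351*F + K*(-477*F + 7/K) (D(F, K) = 351*F + (-477*F + 7/K)*K = 351*F + K*(-477*F + 7/K))
D(107, 665) + 36152 = (7 + 351*107 - 477*107*665) + 36152 = (7 + 37557 - 33940935) + 36152 = -33903371 + 36152 = -33867219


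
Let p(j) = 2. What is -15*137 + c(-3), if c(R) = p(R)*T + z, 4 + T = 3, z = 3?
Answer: -2054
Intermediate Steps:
T = -1 (T = -4 + 3 = -1)
c(R) = 1 (c(R) = 2*(-1) + 3 = -2 + 3 = 1)
-15*137 + c(-3) = -15*137 + 1 = -2055 + 1 = -2054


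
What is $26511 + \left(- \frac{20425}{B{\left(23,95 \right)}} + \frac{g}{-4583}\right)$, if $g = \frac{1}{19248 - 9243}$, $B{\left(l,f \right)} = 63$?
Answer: $\frac{25215557291219}{962911215} \approx 26187.0$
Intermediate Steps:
$g = \frac{1}{10005} \approx 9.995 \cdot 10^{-5}$
$26511 + \left(- \frac{20425}{B{\left(23,95 \right)}} + \frac{g}{-4583}\right) = 26511 + \left(- \frac{20425}{63} + \frac{1}{10005 \left(-4583\right)}\right) = 26511 + \left(\left(-20425\right) \frac{1}{63} + \frac{1}{10005} \left(- \frac{1}{4583}\right)\right) = 26511 - \frac{312181929646}{962911215} = \frac{25215557291219}{962911215}$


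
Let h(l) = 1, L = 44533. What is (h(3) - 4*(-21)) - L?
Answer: -44448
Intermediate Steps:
(h(3) - 4*(-21)) - L = (1 - 4*(-21)) - 1*44533 = (1 + 84) - 44533 = 85 - 44533 = -44448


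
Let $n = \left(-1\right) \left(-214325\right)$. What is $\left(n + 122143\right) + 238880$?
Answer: $575348$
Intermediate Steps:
$n = 214325$
$\left(n + 122143\right) + 238880 = \left(214325 + 122143\right) + 238880 = 336468 + 238880 = 575348$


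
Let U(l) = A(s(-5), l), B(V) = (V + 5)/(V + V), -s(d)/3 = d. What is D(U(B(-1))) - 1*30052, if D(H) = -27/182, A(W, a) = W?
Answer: -5469491/182 ≈ -30052.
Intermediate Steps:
s(d) = -3*d
B(V) = (5 + V)/(2*V) (B(V) = (5 + V)/((2*V)) = (5 + V)*(1/(2*V)) = (5 + V)/(2*V))
U(l) = 15 (U(l) = -3*(-5) = 15)
D(H) = -27/182 (D(H) = -27*1/182 = -27/182)
D(U(B(-1))) - 1*30052 = -27/182 - 1*30052 = -27/182 - 30052 = -5469491/182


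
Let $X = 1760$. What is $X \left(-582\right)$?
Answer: $-1024320$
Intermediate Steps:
$X \left(-582\right) = 1760 \left(-582\right) = -1024320$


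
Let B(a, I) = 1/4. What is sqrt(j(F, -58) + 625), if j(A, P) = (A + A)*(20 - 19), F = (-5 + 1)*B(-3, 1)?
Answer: sqrt(623) ≈ 24.960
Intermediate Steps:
B(a, I) = 1/4
F = -1 (F = (-5 + 1)*(1/4) = -4*1/4 = -1)
j(A, P) = 2*A (j(A, P) = (2*A)*1 = 2*A)
sqrt(j(F, -58) + 625) = sqrt(2*(-1) + 625) = sqrt(-2 + 625) = sqrt(623)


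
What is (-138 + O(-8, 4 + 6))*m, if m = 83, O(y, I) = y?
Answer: -12118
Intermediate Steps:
(-138 + O(-8, 4 + 6))*m = (-138 - 8)*83 = -146*83 = -12118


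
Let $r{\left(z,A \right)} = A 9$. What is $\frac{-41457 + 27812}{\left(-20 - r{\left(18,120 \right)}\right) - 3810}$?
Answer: $\frac{2729}{982} \approx 2.779$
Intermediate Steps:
$r{\left(z,A \right)} = 9 A$
$\frac{-41457 + 27812}{\left(-20 - r{\left(18,120 \right)}\right) - 3810} = \frac{-41457 + 27812}{\left(-20 - 9 \cdot 120\right) - 3810} = - \frac{13645}{\left(-20 - 1080\right) - 3810} = - \frac{13645}{-1100 - 3810} = - \frac{13645}{-4910} = \left(-13645\right) \left(- \frac{1}{4910}\right) = \frac{2729}{982}$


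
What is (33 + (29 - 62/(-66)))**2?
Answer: 4313929/1089 ≈ 3961.4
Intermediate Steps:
(33 + (29 - 62/(-66)))**2 = (33 + (29 - 62*(-1)/66))**2 = (33 + (29 - 1*(-31/33)))**2 = (33 + (29 + 31/33))**2 = (33 + 988/33)**2 = (2077/33)**2 = 4313929/1089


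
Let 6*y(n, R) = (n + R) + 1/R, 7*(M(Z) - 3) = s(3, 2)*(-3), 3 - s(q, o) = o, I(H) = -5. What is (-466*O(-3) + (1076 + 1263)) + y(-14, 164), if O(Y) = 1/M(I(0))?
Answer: 6443563/2952 ≈ 2182.8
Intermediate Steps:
s(q, o) = 3 - o
M(Z) = 18/7 (M(Z) = 3 + ((3 - 1*2)*(-3))/7 = 3 + ((3 - 2)*(-3))/7 = 3 + (1*(-3))/7 = 3 + (1/7)*(-3) = 3 - 3/7 = 18/7)
y(n, R) = R/6 + n/6 + 1/(6*R) (y(n, R) = ((n + R) + 1/R)/6 = ((R + n) + 1/R)/6 = (R + n + 1/R)/6 = R/6 + n/6 + 1/(6*R))
O(Y) = 7/18 (O(Y) = 1/(18/7) = 7/18)
(-466*O(-3) + (1076 + 1263)) + y(-14, 164) = (-466*7/18 + (1076 + 1263)) + (1/6)*(1 + 164*(164 - 14))/164 = (-1631/9 + 2339) + (1/6)*(1/164)*(1 + 164*150) = 19420/9 + (1/6)*(1/164)*(1 + 24600) = 19420/9 + (1/6)*(1/164)*24601 = 19420/9 + 24601/984 = 6443563/2952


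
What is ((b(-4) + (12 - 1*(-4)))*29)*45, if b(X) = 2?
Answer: 23490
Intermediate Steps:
((b(-4) + (12 - 1*(-4)))*29)*45 = ((2 + (12 - 1*(-4)))*29)*45 = ((2 + (12 + 4))*29)*45 = ((2 + 16)*29)*45 = (18*29)*45 = 522*45 = 23490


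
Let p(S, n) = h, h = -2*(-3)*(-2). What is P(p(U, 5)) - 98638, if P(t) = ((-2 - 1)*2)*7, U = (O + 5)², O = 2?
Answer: -98680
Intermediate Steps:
h = -12 (h = 6*(-2) = -12)
U = 49 (U = (2 + 5)² = 7² = 49)
p(S, n) = -12
P(t) = -42 (P(t) = -3*2*7 = -6*7 = -42)
P(p(U, 5)) - 98638 = -42 - 98638 = -98680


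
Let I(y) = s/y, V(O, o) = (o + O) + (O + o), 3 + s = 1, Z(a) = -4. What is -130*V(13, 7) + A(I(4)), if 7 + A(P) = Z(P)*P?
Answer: -5205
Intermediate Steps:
s = -2 (s = -3 + 1 = -2)
V(O, o) = 2*O + 2*o (V(O, o) = (O + o) + (O + o) = 2*O + 2*o)
I(y) = -2/y
A(P) = -7 - 4*P
-130*V(13, 7) + A(I(4)) = -130*(2*13 + 2*7) + (-7 - (-8)/4) = -130*(26 + 14) + (-7 - (-8)/4) = -130*40 + (-7 - 4*(-½)) = -5200 + (-7 + 2) = -5200 - 5 = -5205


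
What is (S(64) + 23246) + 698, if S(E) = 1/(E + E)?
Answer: 3064833/128 ≈ 23944.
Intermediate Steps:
S(E) = 1/(2*E)
(S(64) + 23246) + 698 = ((½)/64 + 23246) + 698 = ((½)*(1/64) + 23246) + 698 = (1/128 + 23246) + 698 = 2975489/128 + 698 = 3064833/128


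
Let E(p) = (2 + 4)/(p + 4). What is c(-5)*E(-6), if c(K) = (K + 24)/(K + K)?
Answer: 57/10 ≈ 5.7000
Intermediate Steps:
E(p) = 6/(4 + p)
c(K) = (24 + K)/(2*K) (c(K) = (24 + K)/((2*K)) = (24 + K)*(1/(2*K)) = (24 + K)/(2*K))
c(-5)*E(-6) = ((1/2)*(24 - 5)/(-5))*(6/(4 - 6)) = ((1/2)*(-1/5)*19)*(6/(-2)) = -57*(-1)/(5*2) = -19/10*(-3) = 57/10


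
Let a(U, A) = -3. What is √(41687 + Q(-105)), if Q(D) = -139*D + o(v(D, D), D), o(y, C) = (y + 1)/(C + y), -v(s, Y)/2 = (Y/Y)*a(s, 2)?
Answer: √61291021/33 ≈ 237.24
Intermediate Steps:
v(s, Y) = 6 (v(s, Y) = -2*Y/Y*(-3) = -2*(-3) = 6)
o(y, C) = (1 + y)/(C + y)
Q(D) = -139*D + 7/(6 + D) (Q(D) = -139*D + (1 + 6)/(D + 6) = -139*D + 7/(6 + D))
√(41687 + Q(-105)) = √(41687 + (7 - 139*(-105)*(6 - 105))/(6 - 105)) = √(41687 + (7 - 139*(-105)*(-99))/(-99)) = √(41687 - (7 - 1444905)/99) = √(41687 - 1/99*(-1444898)) = √(41687 + 1444898/99) = √(5571911/99) = √61291021/33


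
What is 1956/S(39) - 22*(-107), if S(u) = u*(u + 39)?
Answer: 1193804/507 ≈ 2354.6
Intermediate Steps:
S(u) = u*(39 + u)
1956/S(39) - 22*(-107) = 1956/((39*(39 + 39))) - 22*(-107) = 1956/((39*78)) - 1*(-2354) = 1956/3042 + 2354 = 1956*(1/3042) + 2354 = 326/507 + 2354 = 1193804/507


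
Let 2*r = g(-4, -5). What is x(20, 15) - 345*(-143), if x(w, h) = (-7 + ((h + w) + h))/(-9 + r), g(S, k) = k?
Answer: 1134619/23 ≈ 49331.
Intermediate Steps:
r = -5/2 (r = (½)*(-5) = -5/2 ≈ -2.5000)
x(w, h) = 14/23 - 4*h/23 - 2*w/23 (x(w, h) = (-7 + ((h + w) + h))/(-9 - 5/2) = (-7 + (w + 2*h))/(-23/2) = (-7 + w + 2*h)*(-2/23) = 14/23 - 4*h/23 - 2*w/23)
x(20, 15) - 345*(-143) = (14/23 - 4/23*15 - 2/23*20) - 345*(-143) = (14/23 - 60/23 - 40/23) + 49335 = -86/23 + 49335 = 1134619/23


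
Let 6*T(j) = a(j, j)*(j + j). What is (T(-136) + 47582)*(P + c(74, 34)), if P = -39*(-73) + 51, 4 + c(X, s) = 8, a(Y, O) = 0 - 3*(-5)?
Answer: 136109604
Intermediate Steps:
a(Y, O) = 15 (a(Y, O) = 0 + 15 = 15)
c(X, s) = 4 (c(X, s) = -4 + 8 = 4)
P = 2898 (P = 2847 + 51 = 2898)
T(j) = 5*j (T(j) = (15*(j + j))/6 = (15*(2*j))/6 = (30*j)/6 = 5*j)
(T(-136) + 47582)*(P + c(74, 34)) = (5*(-136) + 47582)*(2898 + 4) = (-680 + 47582)*2902 = 46902*2902 = 136109604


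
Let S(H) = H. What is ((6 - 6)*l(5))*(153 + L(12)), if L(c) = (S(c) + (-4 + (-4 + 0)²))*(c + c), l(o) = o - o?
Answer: 0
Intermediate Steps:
l(o) = 0
L(c) = 2*c*(12 + c) (L(c) = (c + (-4 + (-4 + 0)²))*(c + c) = (c + (-4 + (-4)²))*(2*c) = (c + (-4 + 16))*(2*c) = (c + 12)*(2*c) = (12 + c)*(2*c) = 2*c*(12 + c))
((6 - 6)*l(5))*(153 + L(12)) = ((6 - 6)*0)*(153 + 2*12*(12 + 12)) = (0*0)*(153 + 2*12*24) = 0*(153 + 576) = 0*729 = 0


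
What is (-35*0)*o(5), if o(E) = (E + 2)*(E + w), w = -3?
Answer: 0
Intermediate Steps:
o(E) = (-3 + E)*(2 + E) (o(E) = (E + 2)*(E - 3) = (2 + E)*(-3 + E) = (-3 + E)*(2 + E))
(-35*0)*o(5) = (-35*0)*(-6 + 5² - 1*5) = 0*(-6 + 25 - 5) = 0*14 = 0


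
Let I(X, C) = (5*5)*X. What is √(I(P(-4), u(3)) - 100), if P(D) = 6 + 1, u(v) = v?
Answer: 5*√3 ≈ 8.6602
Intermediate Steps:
P(D) = 7
I(X, C) = 25*X
√(I(P(-4), u(3)) - 100) = √(25*7 - 100) = √(175 - 100) = √75 = 5*√3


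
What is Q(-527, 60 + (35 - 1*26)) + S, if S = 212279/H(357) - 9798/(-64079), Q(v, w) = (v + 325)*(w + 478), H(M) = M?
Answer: -147886885315/1345659 ≈ -1.0990e+5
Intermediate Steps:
Q(v, w) = (325 + v)*(478 + w)
S = 800360231/1345659 (S = 212279/357 - 9798/(-64079) = 212279*(1/357) - 9798*(-1/64079) = 12487/21 + 9798/64079 = 800360231/1345659 ≈ 594.77)
Q(-527, 60 + (35 - 1*26)) + S = (155350 + 325*(60 + (35 - 1*26)) + 478*(-527) - 527*(60 + (35 - 1*26))) + 800360231/1345659 = (155350 + 325*(60 + (35 - 26)) - 251906 - 527*(60 + (35 - 26))) + 800360231/1345659 = (155350 + 325*(60 + 9) - 251906 - 527*(60 + 9)) + 800360231/1345659 = (155350 + 325*69 - 251906 - 527*69) + 800360231/1345659 = (155350 + 22425 - 251906 - 36363) + 800360231/1345659 = -110494 + 800360231/1345659 = -147886885315/1345659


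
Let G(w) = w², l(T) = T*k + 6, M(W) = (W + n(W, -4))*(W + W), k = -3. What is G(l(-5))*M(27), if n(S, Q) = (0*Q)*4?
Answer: 642978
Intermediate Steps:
n(S, Q) = 0 (n(S, Q) = 0*4 = 0)
M(W) = 2*W² (M(W) = (W + 0)*(W + W) = W*(2*W) = 2*W²)
l(T) = 6 - 3*T (l(T) = T*(-3) + 6 = -3*T + 6 = 6 - 3*T)
G(l(-5))*M(27) = (6 - 3*(-5))²*(2*27²) = (6 + 15)²*(2*729) = 21²*1458 = 441*1458 = 642978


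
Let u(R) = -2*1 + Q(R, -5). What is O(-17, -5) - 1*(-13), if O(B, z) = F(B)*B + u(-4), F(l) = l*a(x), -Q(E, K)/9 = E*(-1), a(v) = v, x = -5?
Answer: -1470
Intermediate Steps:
Q(E, K) = 9*E (Q(E, K) = -9*E*(-1) = -(-9)*E = 9*E)
u(R) = -2 + 9*R (u(R) = -2*1 + 9*R = -2 + 9*R)
F(l) = -5*l (F(l) = l*(-5) = -5*l)
O(B, z) = -38 - 5*B**2 (O(B, z) = (-5*B)*B + (-2 + 9*(-4)) = -5*B**2 + (-2 - 36) = -5*B**2 - 38 = -38 - 5*B**2)
O(-17, -5) - 1*(-13) = (-38 - 5*(-17)**2) - 1*(-13) = (-38 - 5*289) + 13 = (-38 - 1445) + 13 = -1483 + 13 = -1470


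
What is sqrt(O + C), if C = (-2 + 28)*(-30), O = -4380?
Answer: 2*I*sqrt(1290) ≈ 71.833*I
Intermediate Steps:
C = -780 (C = 26*(-30) = -780)
sqrt(O + C) = sqrt(-4380 - 780) = sqrt(-5160) = 2*I*sqrt(1290)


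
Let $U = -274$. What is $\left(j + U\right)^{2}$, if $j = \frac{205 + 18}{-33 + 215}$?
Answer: $\frac{2464626025}{33124} \approx 74406.0$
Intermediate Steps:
$j = \frac{223}{182} \approx 1.2253$
$\left(j + U\right)^{2} = \left(\frac{223}{182} - 274\right)^{2} = \left(- \frac{49645}{182}\right)^{2} = \frac{2464626025}{33124}$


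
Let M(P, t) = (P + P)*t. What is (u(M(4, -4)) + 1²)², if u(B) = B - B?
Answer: 1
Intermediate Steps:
M(P, t) = 2*P*t (M(P, t) = (2*P)*t = 2*P*t)
u(B) = 0
(u(M(4, -4)) + 1²)² = (0 + 1²)² = (0 + 1)² = 1² = 1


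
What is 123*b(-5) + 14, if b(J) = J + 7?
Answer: 260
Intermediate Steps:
b(J) = 7 + J
123*b(-5) + 14 = 123*(7 - 5) + 14 = 123*2 + 14 = 246 + 14 = 260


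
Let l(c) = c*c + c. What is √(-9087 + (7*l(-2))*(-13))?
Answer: I*√9269 ≈ 96.276*I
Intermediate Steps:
l(c) = c + c² (l(c) = c² + c = c + c²)
√(-9087 + (7*l(-2))*(-13)) = √(-9087 + (7*(-2*(1 - 2)))*(-13)) = √(-9087 + (7*(-2*(-1)))*(-13)) = √(-9087 + (7*2)*(-13)) = √(-9087 + 14*(-13)) = √(-9087 - 182) = √(-9269) = I*√9269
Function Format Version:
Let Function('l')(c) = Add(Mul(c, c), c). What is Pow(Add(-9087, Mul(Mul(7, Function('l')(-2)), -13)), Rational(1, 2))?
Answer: Mul(I, Pow(9269, Rational(1, 2))) ≈ Mul(96.276, I)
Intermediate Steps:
Function('l')(c) = Add(c, Pow(c, 2)) (Function('l')(c) = Add(Pow(c, 2), c) = Add(c, Pow(c, 2)))
Pow(Add(-9087, Mul(Mul(7, Function('l')(-2)), -13)), Rational(1, 2)) = Pow(Add(-9087, Mul(Mul(7, Mul(-2, Add(1, -2))), -13)), Rational(1, 2)) = Pow(Add(-9087, Mul(Mul(7, Mul(-2, -1)), -13)), Rational(1, 2)) = Pow(Add(-9087, Mul(Mul(7, 2), -13)), Rational(1, 2)) = Pow(Add(-9087, Mul(14, -13)), Rational(1, 2)) = Pow(Add(-9087, -182), Rational(1, 2)) = Pow(-9269, Rational(1, 2)) = Mul(I, Pow(9269, Rational(1, 2)))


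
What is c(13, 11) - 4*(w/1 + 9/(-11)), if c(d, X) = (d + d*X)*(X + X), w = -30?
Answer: 39108/11 ≈ 3555.3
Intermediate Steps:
c(d, X) = 2*X*(d + X*d) (c(d, X) = (d + X*d)*(2*X) = 2*X*(d + X*d))
c(13, 11) - 4*(w/1 + 9/(-11)) = 2*11*13*(1 + 11) - 4*(-30/1 + 9/(-11)) = 2*11*13*12 - 4*(-30*1 + 9*(-1/11)) = 3432 - 4*(-30 - 9/11) = 3432 - 4*(-339/11) = 3432 + 1356/11 = 39108/11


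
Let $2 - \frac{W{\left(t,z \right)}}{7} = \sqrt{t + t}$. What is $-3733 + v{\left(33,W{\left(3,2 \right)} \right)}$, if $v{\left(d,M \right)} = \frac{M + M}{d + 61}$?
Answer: $- \frac{175437}{47} - \frac{7 \sqrt{6}}{47} \approx -3733.1$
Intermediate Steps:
$W{\left(t,z \right)} = 14 - 7 \sqrt{2} \sqrt{t}$ ($W{\left(t,z \right)} = 14 - 7 \sqrt{t + t} = 14 - 7 \sqrt{2 t} = 14 - 7 \sqrt{2} \sqrt{t}$)
$v{\left(d,M \right)} = \frac{2 M}{61 + d}$
$-3733 + v{\left(33,W{\left(3,2 \right)} \right)} = -3733 + \frac{2 \left(14 - 7 \sqrt{2} \sqrt{3}\right)}{61 + 33} = -3733 + \frac{2 \left(14 - 7 \sqrt{6}\right)}{94} = -3733 + 2 \left(14 - 7 \sqrt{6}\right) \frac{1}{94} = -3733 + \left(\frac{14}{47} - \frac{7 \sqrt{6}}{47}\right) = - \frac{175437}{47} - \frac{7 \sqrt{6}}{47}$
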